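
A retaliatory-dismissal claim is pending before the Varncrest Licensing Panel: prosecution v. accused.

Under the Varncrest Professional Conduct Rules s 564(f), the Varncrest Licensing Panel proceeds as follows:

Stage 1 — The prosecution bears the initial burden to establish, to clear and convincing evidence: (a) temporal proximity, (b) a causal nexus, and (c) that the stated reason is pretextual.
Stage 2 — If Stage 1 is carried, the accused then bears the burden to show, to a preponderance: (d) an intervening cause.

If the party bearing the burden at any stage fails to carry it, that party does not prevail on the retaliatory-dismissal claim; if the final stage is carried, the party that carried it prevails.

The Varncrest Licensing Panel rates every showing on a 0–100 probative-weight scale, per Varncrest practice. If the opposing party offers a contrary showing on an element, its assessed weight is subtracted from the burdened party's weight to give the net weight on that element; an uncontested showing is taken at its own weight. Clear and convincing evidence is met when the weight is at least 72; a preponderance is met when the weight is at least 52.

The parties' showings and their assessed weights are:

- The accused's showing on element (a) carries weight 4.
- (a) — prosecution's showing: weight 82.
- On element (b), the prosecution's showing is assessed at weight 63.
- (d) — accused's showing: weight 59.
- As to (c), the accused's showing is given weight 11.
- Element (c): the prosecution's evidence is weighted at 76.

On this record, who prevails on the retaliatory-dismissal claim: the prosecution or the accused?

accused

Stage 1 — burden on prosecution; standard: clear and convincing evidence (weight is at least 72).
    (a): 82 − 4 = 78 ≥ 72 [met]
    (b): 63 < 72 [not met]
    (c): 76 − 11 = 65 < 72 [not met]
  Stage 1 not carried; the prosecution fails its burden.
The analysis ends at Stage 1; the accused prevails.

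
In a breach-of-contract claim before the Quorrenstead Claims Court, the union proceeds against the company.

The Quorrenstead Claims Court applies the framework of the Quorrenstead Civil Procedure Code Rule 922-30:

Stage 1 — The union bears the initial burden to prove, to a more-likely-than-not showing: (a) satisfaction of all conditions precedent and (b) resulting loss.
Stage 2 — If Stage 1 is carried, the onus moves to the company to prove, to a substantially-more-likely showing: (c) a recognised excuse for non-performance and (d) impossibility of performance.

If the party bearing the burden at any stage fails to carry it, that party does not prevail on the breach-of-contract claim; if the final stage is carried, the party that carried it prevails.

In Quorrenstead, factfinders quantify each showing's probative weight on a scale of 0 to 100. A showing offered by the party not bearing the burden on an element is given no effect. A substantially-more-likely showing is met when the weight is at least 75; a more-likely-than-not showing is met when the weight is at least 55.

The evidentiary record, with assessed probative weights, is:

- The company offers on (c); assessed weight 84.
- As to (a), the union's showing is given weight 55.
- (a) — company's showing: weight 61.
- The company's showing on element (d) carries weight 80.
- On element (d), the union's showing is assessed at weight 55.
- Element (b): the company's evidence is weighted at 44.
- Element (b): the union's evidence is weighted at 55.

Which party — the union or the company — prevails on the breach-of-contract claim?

At Stage 1 the union must meet a more-likely-than-not showing (weight is at least 55): on (a) the weight is 55 (the company's 61 is given no effect), which does reach 55, so (a) meets the standard; on (b) the weight is 55 (the company's 44 is given no effect), which does reach 55, so (b) meets the standard.
  Stage 1 carried; the burden shifts to the company.
At Stage 2 the company must meet a substantially-more-likely showing (weight is at least 75): on (c) the weight is 84, which does reach 75, so (c) meets the standard; on (d) the weight is 80 (the union's 55 is given no effect), which does reach 75, so (d) meets the standard.
  The company carries the last stage.
With every stage satisfied, the company prevails.

company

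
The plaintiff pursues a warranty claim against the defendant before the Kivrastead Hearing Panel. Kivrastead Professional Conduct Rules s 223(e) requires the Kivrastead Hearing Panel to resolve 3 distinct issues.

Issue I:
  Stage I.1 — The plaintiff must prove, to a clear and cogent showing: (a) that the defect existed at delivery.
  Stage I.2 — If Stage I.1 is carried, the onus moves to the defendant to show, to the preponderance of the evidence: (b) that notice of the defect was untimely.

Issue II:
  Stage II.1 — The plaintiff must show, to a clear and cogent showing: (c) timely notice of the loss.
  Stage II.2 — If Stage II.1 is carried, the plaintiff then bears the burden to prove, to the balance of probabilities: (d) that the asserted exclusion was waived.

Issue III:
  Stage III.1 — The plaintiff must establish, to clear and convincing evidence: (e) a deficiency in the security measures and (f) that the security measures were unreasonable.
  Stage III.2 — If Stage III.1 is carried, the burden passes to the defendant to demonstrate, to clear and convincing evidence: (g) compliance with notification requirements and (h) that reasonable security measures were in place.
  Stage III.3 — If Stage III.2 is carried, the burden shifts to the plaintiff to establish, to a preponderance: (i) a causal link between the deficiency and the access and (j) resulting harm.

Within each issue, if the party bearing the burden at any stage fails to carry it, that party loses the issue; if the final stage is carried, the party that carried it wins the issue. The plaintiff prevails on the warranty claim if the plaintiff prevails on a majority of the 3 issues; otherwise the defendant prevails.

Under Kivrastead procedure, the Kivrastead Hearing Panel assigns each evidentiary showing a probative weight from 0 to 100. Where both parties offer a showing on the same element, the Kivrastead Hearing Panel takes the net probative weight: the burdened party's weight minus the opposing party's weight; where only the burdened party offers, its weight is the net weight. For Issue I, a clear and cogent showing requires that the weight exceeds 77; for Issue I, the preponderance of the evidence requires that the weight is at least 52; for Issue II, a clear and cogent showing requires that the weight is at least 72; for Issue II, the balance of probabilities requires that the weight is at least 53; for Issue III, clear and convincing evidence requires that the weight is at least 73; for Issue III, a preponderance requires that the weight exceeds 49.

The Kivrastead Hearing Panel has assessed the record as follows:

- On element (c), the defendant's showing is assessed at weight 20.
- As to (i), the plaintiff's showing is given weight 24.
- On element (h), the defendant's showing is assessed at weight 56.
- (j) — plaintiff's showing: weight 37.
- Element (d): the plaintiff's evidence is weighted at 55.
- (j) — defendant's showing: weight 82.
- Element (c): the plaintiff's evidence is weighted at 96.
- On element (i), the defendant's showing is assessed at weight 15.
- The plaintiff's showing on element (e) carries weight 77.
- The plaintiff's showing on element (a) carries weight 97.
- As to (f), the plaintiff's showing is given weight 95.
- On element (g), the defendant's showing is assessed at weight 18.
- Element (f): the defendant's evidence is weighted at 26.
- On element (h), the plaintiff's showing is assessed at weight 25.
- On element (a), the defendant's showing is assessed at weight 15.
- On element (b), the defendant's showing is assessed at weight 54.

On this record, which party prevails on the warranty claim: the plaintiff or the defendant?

— Issue I —
Stage I.1 (plaintiff, a clear and cogent showing, weight exceeds 77): (a) net 97−15=82 > 77 — meets.
  All elements met. The burden passes to the defendant.
Stage I.2 (defendant, the preponderance of the evidence, weight is at least 52): (b) 54 ≥ 52 — meets.
  Stage I.2 carried; the final stage is satisfied.
Every stage carried; the defendant prevails on this issue.
— Issue II —
Stage II.1 (plaintiff, a clear and cogent showing, weight is at least 72): (c) net 96−20=76 ≥ 72 — meets.
  Stage II.1 carried; the burden remains with the plaintiff.
Stage II.2 (plaintiff, the balance of probabilities, weight is at least 53): (d) 55 ≥ 53 — meets.
  All elements met at the final stage.
Every stage carried; the plaintiff prevails on this issue.
— Issue III —
Stage III.1 (plaintiff, clear and convincing evidence, weight is at least 73): (e) 77 ≥ 73 — meets; (f) net 95−26=69 < 73 — fails.
  Stage III.1 not carried; the plaintiff fails its burden.
The defendant prevails on this issue.
Per-issue: Issue I → defendant; Issue II → plaintiff; Issue III → defendant. The plaintiff must prevail on a majority of issues; overall, the defendant prevails.

defendant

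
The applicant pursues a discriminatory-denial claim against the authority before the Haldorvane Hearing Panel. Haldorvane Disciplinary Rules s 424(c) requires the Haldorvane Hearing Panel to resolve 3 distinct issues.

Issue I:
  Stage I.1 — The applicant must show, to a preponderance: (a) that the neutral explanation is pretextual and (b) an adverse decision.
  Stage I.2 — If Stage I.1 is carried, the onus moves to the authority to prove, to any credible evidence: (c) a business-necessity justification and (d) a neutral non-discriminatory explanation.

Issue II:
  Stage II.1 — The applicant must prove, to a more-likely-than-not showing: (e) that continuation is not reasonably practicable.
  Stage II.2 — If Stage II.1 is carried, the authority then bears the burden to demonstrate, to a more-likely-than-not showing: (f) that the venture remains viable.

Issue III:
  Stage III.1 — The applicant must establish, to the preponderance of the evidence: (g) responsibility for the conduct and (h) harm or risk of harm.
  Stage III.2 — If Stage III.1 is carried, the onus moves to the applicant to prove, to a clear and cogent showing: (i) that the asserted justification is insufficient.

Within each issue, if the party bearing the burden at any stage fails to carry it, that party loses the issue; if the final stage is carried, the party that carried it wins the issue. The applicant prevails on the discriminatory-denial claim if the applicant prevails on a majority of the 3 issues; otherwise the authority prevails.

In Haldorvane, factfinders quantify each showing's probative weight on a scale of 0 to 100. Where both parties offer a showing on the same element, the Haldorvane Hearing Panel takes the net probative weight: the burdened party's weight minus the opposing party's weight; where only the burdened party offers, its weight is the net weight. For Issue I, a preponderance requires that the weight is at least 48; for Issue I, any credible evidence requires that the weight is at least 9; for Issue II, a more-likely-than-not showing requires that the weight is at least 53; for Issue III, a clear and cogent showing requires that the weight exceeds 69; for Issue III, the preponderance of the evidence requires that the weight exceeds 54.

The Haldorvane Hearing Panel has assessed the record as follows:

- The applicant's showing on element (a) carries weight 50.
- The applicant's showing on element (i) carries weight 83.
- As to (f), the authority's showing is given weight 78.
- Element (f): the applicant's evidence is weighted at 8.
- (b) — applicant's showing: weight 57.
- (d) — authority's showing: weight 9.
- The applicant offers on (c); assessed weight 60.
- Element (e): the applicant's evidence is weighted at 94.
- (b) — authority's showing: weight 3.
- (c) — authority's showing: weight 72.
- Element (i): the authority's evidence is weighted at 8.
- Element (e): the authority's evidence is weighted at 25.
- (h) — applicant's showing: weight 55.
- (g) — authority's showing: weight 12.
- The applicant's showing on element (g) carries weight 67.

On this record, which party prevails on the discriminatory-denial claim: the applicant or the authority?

— Issue I —
Stage I.1 (applicant, a preponderance, weight is at least 48): (a) 50 ≥ 48 — meets; (b) net 57−3=54 ≥ 48 — meets.
  The applicant carries Stage I.1; the authority now bears the burden.
Stage I.2 (authority, any credible evidence, weight is at least 9): (c) net 72−60=12 ≥ 9 — meets; (d) 9 ≥ 9 — meets.
  All elements met at the final stage.
Every stage carried; the authority prevails on this issue.
— Issue II —
Stage II.1 — burden on applicant; standard: a more-likely-than-not showing (weight is at least 53).
    (e): 94 − 25 = 69 ≥ 53 [met]
  Stage II.1 is satisfied; the onus moves to the authority.
Stage II.2 — burden on authority; standard: a more-likely-than-not showing (weight is at least 53).
    (f): 78 − 8 = 70 ≥ 53 [met]
  All elements met at the final stage.
Every stage carried; the authority prevails on this issue.
— Issue III —
Stage III.1 — burden on applicant; standard: the preponderance of the evidence (weight exceeds 54).
    (g): 67 − 12 = 55 > 54 [met]
    (h): 55 > 54 [met]
  All elements met. The applicant retains the burden for Stage III.2.
Stage III.2 — burden on applicant; standard: a clear and cogent showing (weight exceeds 69).
    (i): 83 − 8 = 75 > 69 [met]
  All elements met at the final stage.
With every stage satisfied, the applicant prevails on this issue.
Per-issue: Issue I → authority; Issue II → authority; Issue III → applicant. The applicant must prevail on a majority of issues; overall, the authority prevails.

authority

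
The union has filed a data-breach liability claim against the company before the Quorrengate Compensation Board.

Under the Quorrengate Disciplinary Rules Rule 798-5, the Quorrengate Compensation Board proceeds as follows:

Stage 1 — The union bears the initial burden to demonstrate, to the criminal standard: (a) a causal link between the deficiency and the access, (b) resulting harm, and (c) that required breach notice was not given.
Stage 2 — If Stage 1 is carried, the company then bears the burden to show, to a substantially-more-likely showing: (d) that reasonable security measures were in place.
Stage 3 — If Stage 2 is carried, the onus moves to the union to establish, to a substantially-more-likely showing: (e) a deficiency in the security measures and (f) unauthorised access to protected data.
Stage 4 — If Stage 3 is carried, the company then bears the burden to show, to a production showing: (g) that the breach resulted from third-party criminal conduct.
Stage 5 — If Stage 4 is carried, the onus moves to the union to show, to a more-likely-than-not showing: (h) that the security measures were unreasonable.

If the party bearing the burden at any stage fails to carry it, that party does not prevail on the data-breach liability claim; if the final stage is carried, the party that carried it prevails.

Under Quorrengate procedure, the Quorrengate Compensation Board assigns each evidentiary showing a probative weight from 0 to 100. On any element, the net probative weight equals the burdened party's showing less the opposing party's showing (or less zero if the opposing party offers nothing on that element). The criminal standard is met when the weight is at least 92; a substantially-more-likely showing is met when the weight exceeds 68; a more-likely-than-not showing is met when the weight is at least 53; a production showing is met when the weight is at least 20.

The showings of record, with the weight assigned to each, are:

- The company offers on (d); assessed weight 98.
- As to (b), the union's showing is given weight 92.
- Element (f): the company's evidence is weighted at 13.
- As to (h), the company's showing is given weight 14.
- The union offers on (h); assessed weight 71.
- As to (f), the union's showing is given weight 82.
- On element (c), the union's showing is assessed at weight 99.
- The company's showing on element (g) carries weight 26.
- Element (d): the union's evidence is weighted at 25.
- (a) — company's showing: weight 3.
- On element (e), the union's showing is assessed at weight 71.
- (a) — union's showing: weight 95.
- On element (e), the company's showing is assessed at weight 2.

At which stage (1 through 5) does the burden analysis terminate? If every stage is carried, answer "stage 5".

Stage 1 — burden on union; standard: the criminal standard (weight is at least 92).
    (a): 95 − 3 = 92 ≥ 92 [met]
    (b): 92 ≥ 92 [met]
    (c): 99 ≥ 92 [met]
  The union carries Stage 1; the company now bears the burden.
Stage 2 — burden on company; standard: a substantially-more-likely showing (weight exceeds 68).
    (d): 98 − 25 = 73 > 68 [met]
  Stage 2 carried; the burden shifts to the union.
Stage 3 — burden on union; standard: a substantially-more-likely showing (weight exceeds 68).
    (e): 71 − 2 = 69 > 68 [met]
    (f): 82 − 13 = 69 > 68 [met]
  The union carries Stage 3; the company now bears the burden.
Stage 4 — burden on company; standard: a production showing (weight is at least 20).
    (g): 26 ≥ 20 [met]
  Stage 4 is satisfied; the onus moves to the union.
Stage 5 — burden on union; standard: a more-likely-than-not showing (weight is at least 53).
    (h): 71 − 14 = 57 ≥ 53 [met]
  All elements met at the final stage.
Every stage carried; the union prevails.

stage 5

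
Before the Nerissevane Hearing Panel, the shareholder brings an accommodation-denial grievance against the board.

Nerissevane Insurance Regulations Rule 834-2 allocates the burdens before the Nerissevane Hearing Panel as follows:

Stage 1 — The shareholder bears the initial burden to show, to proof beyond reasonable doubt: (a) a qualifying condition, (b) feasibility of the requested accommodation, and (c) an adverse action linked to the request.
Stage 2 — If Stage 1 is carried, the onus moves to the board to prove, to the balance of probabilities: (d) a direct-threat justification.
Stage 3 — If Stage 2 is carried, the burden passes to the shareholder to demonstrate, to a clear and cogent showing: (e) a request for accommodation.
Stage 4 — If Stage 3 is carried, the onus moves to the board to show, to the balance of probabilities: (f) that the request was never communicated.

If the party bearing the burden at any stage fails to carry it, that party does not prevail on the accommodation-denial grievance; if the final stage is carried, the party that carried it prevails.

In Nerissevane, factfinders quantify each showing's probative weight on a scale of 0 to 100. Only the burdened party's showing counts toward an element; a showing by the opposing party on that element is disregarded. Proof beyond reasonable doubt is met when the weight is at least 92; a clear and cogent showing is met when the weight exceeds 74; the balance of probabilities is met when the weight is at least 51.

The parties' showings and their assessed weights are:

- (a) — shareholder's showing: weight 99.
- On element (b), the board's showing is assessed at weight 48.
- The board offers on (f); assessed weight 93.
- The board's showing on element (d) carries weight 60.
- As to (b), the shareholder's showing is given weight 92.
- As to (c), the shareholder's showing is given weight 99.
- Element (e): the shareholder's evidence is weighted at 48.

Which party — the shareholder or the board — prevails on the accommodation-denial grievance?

At Stage 1 the shareholder must meet proof beyond reasonable doubt (weight is at least 92): on (a) the weight is 99, ≥ 92, so (a) meets the standard; on (b) the weight is 92 (the board's 48 is given no effect), ≥ 92, so (b) meets the standard; on (c) the weight is 99, ≥ 92, so (c) meets the standard.
  All elements met. The burden passes to the board.
At Stage 2 the board must meet the balance of probabilities (weight is at least 51): on (d) the weight is 60, which does reach 51, so (d) meets the standard.
  Stage 2 is satisfied; the onus moves to the shareholder.
At Stage 3 the shareholder must meet a clear and cogent showing (weight exceeds 74): on (e) the weight is 48, ≤ 74, so (e) does not meet the standard.
  Not every element is met, so the shareholder fails to carry Stage 3.
The board prevails.

board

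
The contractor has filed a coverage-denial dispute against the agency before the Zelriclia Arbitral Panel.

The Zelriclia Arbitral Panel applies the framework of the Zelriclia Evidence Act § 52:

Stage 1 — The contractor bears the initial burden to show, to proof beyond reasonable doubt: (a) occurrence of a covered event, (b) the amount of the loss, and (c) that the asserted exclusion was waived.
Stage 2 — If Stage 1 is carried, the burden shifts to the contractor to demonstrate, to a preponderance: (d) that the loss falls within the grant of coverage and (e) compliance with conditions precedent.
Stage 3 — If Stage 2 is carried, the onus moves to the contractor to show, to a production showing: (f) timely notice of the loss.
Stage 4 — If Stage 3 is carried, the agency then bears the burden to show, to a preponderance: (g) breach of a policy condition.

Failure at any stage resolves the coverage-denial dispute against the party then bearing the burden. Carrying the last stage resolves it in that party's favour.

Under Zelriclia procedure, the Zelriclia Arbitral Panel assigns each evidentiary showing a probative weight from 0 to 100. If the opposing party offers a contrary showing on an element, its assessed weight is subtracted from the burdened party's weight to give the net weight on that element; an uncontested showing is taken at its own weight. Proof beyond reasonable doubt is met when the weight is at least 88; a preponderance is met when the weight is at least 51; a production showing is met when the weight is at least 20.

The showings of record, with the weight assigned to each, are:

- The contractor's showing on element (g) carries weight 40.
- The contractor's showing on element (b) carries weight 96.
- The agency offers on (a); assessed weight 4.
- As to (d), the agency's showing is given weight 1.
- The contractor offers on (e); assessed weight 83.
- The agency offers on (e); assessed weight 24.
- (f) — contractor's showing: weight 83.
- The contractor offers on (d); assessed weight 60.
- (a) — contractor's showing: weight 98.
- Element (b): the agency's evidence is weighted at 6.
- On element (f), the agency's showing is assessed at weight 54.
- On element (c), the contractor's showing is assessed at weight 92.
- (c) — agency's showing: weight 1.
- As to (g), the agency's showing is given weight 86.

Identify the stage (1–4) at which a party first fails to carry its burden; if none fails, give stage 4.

stage 4

At Stage 1 the contractor must meet proof beyond reasonable doubt (weight is at least 88): on (a) the weight is 98 less the opposing 4 gives net 94, which does reach 88, so (a) meets the standard; on (b) the weight is 96 less the opposing 6 gives net 90, which does reach 88, so (b) meets the standard; on (c) the weight is 92 less the opposing 1 gives net 91, which does reach 88, so (c) meets the standard.
  All elements met. The contractor retains the burden for Stage 2.
At Stage 2 the contractor must meet a preponderance (weight is at least 51): on (d) the weight is 60 less the opposing 1 gives net 59, ≥ 51, so (d) meets the standard; on (e) the weight is 83 less the opposing 24 gives net 59, ≥ 51, so (e) meets the standard.
  Stage 2 carried; the burden remains with the contractor.
At Stage 3 the contractor must meet a production showing (weight is at least 20): on (f) the weight is 83 less the opposing 54 gives net 29, which does reach 20, so (f) meets the standard.
  Stage 3 carried; the burden shifts to the agency.
At Stage 4 the agency must meet a preponderance (weight is at least 51): on (g) the weight is 86 less the opposing 40 gives net 46, < 51, so (g) does not meet the standard.
  Not every element is met, so the agency fails to carry Stage 4.
So the contractor prevails.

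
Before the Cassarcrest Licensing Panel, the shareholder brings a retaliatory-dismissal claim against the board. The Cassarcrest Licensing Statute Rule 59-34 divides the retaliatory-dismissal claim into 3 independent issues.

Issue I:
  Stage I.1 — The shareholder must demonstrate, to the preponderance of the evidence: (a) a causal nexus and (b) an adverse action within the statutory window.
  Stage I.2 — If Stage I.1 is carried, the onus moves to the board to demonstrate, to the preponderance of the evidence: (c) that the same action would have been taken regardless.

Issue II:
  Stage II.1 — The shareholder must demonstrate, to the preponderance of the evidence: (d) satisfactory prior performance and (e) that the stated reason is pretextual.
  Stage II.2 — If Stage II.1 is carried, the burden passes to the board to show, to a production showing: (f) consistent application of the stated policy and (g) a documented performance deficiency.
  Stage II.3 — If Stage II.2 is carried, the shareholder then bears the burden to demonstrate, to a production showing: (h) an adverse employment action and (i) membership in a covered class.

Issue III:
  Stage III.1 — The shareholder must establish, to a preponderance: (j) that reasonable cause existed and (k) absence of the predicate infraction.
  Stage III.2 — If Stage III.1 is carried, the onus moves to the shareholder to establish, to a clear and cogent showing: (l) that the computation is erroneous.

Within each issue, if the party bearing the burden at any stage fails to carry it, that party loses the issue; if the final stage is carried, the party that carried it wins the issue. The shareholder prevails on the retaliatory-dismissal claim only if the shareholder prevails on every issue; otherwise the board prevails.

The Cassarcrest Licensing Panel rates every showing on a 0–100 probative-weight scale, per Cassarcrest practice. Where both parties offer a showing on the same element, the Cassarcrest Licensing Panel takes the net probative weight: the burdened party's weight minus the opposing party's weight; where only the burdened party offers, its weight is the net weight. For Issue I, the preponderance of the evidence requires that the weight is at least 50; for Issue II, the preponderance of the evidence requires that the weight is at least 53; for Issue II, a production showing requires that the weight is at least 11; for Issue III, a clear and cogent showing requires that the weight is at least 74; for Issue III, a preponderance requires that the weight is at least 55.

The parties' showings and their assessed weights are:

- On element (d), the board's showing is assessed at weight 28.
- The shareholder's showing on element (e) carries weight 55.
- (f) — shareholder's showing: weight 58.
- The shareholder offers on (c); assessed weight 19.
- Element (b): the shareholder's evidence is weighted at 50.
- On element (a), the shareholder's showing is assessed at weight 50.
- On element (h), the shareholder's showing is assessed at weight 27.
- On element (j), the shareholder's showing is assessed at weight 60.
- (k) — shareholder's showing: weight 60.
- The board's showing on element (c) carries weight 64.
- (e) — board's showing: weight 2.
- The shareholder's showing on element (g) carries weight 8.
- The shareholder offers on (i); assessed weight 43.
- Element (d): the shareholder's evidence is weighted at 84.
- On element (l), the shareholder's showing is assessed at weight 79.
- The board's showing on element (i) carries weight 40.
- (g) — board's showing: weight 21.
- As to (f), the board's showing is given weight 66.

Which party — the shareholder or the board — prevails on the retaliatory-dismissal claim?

— Issue I —
Stage I.1 — burden on shareholder; standard: the preponderance of the evidence (weight is at least 50).
    (a): 50 ≥ 50 [met]
    (b): 50 ≥ 50 [met]
  Stage I.1 is satisfied; the onus moves to the board.
Stage I.2 — burden on board; standard: the preponderance of the evidence (weight is at least 50).
    (c): 64 − 19 = 45 < 50 [not met]
  Not every element is met, so the board fails to carry Stage I.2.
The analysis ends at Stage I.2; the shareholder prevails on this issue.
— Issue II —
At Stage II.1 the shareholder must meet the preponderance of the evidence (weight is at least 53): on (d) the weight is 84 less the opposing 28 gives net 56, ≥ 53, so (d) meets the standard; on (e) the weight is 55 less the opposing 2 gives net 53, ≥ 53, so (e) meets the standard.
  Stage II.1 is satisfied; the onus moves to the board.
At Stage II.2 the board must meet a production showing (weight is at least 11): on (f) the weight is 66 less the opposing 58 gives net 8, < 11, so (f) does not meet the standard; on (g) the weight is 21 less the opposing 8 gives net 13, which does reach 11, so (g) meets the standard.
  Not every element is met, so the board fails to carry Stage II.2.
So the shareholder prevails on this issue.
— Issue III —
Stage III.1 (shareholder, a preponderance, weight is at least 55): (j) 60 ≥ 55 — meets; (k) 60 ≥ 55 — meets.
  Stage III.1 carried; the burden remains with the shareholder.
Stage III.2 (shareholder, a clear and cogent showing, weight is at least 74): (l) 79 ≥ 74 — meets.
  All elements met at the final stage.
All stages carried — the shareholder prevails on this issue.
Per-issue: Issue I → shareholder; Issue II → shareholder; Issue III → shareholder. The shareholder must prevail on every issue; overall, the shareholder prevails.

shareholder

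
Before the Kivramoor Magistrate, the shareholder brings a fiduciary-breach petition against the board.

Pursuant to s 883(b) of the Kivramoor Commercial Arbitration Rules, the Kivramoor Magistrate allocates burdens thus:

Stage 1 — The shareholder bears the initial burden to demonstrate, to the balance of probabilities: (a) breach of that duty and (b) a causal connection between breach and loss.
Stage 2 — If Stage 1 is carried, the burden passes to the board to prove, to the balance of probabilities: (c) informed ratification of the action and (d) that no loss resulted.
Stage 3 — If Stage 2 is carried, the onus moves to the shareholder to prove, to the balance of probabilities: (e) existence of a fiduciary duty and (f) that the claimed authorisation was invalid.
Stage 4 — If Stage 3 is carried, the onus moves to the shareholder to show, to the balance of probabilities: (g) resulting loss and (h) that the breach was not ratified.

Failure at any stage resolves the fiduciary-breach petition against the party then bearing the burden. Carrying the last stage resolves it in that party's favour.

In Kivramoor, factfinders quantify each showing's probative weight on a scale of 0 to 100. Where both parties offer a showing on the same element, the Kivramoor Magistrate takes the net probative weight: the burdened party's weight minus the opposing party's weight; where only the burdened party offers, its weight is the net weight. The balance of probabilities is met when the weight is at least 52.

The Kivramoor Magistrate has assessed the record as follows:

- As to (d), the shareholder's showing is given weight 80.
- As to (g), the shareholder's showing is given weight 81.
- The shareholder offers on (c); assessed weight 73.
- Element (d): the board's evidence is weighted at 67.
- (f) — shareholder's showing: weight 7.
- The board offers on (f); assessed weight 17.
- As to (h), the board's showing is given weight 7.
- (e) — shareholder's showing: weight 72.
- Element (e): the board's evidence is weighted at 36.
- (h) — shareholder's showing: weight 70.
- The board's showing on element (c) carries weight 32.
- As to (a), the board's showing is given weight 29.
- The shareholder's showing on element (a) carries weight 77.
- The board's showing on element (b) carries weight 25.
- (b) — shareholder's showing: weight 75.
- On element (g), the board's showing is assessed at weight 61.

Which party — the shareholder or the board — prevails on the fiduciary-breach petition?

board

Stage 1 — burden on shareholder; standard: the balance of probabilities (weight is at least 52).
    (a): 77 − 29 = 48 < 52 [not met]
    (b): 75 − 25 = 50 < 52 [not met]
  Stage 1 not carried; the shareholder fails its burden.
So the board prevails.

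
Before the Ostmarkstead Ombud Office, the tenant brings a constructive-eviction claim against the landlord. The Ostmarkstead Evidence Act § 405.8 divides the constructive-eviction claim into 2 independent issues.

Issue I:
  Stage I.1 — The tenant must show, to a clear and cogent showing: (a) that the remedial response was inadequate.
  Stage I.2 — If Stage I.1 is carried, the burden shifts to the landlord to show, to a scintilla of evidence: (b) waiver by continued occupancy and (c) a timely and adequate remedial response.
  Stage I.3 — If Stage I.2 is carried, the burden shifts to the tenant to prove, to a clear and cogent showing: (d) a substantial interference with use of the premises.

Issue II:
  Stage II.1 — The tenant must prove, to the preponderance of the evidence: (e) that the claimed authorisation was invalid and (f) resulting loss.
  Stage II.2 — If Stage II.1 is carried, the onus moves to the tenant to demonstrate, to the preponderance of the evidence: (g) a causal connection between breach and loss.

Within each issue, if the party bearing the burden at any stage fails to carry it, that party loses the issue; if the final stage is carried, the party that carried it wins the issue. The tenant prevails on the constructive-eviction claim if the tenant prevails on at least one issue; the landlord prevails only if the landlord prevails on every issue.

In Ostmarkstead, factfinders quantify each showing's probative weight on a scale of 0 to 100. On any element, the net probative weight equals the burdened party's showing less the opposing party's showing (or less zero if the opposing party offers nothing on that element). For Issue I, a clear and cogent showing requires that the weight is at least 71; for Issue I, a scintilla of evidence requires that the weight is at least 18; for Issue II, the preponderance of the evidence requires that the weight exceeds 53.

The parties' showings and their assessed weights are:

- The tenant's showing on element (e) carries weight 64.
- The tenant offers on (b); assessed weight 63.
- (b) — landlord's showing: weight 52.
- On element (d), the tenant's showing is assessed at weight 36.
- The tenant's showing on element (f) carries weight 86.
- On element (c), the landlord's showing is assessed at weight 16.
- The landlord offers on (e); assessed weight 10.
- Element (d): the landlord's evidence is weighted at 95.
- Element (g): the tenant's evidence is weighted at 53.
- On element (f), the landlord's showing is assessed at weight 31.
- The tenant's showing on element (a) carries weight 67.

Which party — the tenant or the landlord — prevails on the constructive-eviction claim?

— Issue I —
Stage I.1 — burden on tenant; standard: a clear and cogent showing (weight is at least 71).
    (a): 67 < 71 [not met]
  The tenant does not carry Stage I.1.
The analysis ends at Stage I.1; the landlord prevails on this issue.
— Issue II —
Stage II.1 — burden on tenant; standard: the preponderance of the evidence (weight exceeds 53).
    (e): 64 − 10 = 54 > 53 [met]
    (f): 86 − 31 = 55 > 53 [met]
  All elements met. The tenant retains the burden for Stage II.2.
Stage II.2 — burden on tenant; standard: the preponderance of the evidence (weight exceeds 53).
    (g): 53 ≤ 53 [not met]
  The tenant does not carry Stage II.2.
So the landlord prevails on this issue.
Per-issue: Issue I → landlord; Issue II → landlord. The tenant must prevail on at least one issue; overall, the landlord prevails.

landlord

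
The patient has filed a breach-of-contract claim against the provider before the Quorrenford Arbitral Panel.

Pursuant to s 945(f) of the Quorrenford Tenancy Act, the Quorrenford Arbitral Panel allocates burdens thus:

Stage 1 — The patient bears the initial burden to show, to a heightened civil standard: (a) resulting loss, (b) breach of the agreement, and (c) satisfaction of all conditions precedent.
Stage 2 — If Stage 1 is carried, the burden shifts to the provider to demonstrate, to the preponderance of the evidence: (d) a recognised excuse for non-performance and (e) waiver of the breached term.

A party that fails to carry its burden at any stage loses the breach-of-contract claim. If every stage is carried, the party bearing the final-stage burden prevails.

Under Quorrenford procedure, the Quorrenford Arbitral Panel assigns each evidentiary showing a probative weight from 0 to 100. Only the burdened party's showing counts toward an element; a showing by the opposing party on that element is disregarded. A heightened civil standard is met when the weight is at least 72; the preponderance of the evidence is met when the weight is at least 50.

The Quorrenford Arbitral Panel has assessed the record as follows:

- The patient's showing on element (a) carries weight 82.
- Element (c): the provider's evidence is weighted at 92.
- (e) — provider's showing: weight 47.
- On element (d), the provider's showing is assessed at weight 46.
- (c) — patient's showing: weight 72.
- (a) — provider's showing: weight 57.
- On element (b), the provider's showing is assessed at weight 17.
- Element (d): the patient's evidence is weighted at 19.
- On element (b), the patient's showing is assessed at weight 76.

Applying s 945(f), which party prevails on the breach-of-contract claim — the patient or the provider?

patient

Stage 1 (patient, a heightened civil standard, weight is at least 72): (a) 82 (provider's 57 disregarded) ≥ 72 — meets; (b) 76 (provider's 17 disregarded) ≥ 72 — meets; (c) 72 (provider's 92 disregarded) ≥ 72 — meets.
  Stage 1 carried; the burden shifts to the provider.
Stage 2 (provider, the preponderance of the evidence, weight is at least 50): (d) 46 (patient's 19 disregarded) < 50 — fails; (e) 47 < 50 — fails.
  Not every element is met, so the provider fails to carry Stage 2.
The patient prevails.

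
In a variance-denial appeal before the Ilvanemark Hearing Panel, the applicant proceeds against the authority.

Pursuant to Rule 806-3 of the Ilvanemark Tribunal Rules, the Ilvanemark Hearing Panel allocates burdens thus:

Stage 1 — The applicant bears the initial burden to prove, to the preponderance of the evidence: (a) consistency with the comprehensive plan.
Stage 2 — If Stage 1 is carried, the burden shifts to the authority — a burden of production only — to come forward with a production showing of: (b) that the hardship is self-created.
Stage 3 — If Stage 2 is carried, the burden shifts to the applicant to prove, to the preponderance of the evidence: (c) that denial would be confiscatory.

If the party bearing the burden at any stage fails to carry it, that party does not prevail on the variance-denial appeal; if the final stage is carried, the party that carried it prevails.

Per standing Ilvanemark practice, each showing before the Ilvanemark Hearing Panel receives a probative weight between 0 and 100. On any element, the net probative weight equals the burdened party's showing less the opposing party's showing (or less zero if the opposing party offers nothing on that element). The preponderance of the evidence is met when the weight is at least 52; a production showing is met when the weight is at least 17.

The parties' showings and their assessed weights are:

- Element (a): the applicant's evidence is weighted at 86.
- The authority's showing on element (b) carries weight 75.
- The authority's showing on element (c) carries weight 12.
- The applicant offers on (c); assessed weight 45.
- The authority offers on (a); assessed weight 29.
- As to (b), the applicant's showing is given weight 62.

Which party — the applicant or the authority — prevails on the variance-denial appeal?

Stage 1 — burden on applicant; standard: the preponderance of the evidence (weight is at least 52).
    (a): 86 − 29 = 57 ≥ 52 [met]
  All elements met. The burden passes to the authority.
Stage 2 — burden on authority; standard: a production showing (weight is at least 17).
    (b): 75 − 62 = 13 < 17 [not met]
  Not every element is met, so the authority fails to carry Stage 2.
The analysis ends at Stage 2; the applicant prevails.

applicant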